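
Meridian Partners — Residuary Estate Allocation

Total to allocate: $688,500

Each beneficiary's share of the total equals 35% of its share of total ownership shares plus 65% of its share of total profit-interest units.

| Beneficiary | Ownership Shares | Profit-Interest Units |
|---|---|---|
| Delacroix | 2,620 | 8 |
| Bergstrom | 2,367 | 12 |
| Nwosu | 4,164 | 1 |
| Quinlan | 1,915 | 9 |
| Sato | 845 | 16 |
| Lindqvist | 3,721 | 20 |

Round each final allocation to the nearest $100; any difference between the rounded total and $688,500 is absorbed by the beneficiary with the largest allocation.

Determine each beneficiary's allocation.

Delacroix: $94,600; Bergstrom: $117,900; Nwosu: $71,000; Quinlan: $90,500; Sato: $121,500; Lindqvist: $193,000

Ownership shares total 15,632; profit-interest units total 66.
Blended shares (35% ownership shares + 65% profit-interest units): Delacroix 0.1374; Bergstrom 0.1712; Nwosu 0.1031; Quinlan 0.1315; Sato 0.1765; Lindqvist 0.2803.
Proportional shares: Delacroix 94,634.05; Bergstrom 117,856.66; Nwosu 70,970.80; Quinlan 90,546.81; Sato 121,517.00; Lindqvist 192,974.69.
At nearest $100: Delacroix $94,600; Bergstrom $117,900; Nwosu $71,000; Quinlan $90,500; Sato $121,500; Lindqvist $193,000. Sum = $688,500.
Sum already equals the total — no adjustment.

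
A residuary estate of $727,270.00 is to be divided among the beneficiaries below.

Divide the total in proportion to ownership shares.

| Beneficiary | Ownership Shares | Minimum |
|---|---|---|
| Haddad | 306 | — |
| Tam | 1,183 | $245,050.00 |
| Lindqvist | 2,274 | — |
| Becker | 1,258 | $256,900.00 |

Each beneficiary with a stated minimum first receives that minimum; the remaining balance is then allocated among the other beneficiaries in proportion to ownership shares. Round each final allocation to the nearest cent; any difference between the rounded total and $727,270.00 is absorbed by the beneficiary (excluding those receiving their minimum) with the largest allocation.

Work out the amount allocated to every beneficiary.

Fund the minimums — Tam $245,050.00; Becker $256,900.00. Residual $225,320.00.
Residual split over remaining ownership shares 2,580: Haddad 26,724.0000 → $26,724.00; Lindqvist 198,596.0000 → $198,596.00.

Haddad: $26,724.00 | Tam: $245,050.00 | Lindqvist: $198,596.00 | Becker: $256,900.00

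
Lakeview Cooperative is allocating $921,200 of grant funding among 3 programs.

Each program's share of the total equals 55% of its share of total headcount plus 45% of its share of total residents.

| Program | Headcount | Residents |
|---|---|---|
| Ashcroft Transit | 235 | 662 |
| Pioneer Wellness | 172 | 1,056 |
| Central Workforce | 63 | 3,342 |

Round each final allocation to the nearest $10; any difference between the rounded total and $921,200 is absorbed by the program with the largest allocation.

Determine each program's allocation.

Ashcroft Transit: $307,560 · Pioneer Wellness: $271,930 · Central Workforce: $341,710

Headcount total 470; residents total 5,060.
Blended shares (55% headcount + 45% residents): Ashcroft Transit 0.3339; Pioneer Wellness 0.2952; Central Workforce 0.3709.
Raw shares: Ashcroft Transit 307,564.28; Pioneer Wellness 271,928.70; Central Workforce 341,707.02.
After rounding ($10): Ashcroft Transit $307,560; Pioneer Wellness $271,930; Central Workforce $341,710. Sum = $921,200.
Sum already equals the total — no adjustment.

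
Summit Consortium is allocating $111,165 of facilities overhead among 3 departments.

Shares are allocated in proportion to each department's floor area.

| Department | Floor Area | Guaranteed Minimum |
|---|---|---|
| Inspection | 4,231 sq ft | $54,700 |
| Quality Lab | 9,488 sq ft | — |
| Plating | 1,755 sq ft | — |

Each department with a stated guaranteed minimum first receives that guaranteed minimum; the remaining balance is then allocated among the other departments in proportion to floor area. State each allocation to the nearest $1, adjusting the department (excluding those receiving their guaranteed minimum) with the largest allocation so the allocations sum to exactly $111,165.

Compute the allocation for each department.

Inspection: $54,700 · Quality Lab: $47,651 · Plating: $8,814

Minimums first: Inspection $54,700. Residual $56,465.
Residual split over remaining floor area 11,243: Quality Lab 47,650.98 → $47,651; Plating 8,814.02 → $8,814.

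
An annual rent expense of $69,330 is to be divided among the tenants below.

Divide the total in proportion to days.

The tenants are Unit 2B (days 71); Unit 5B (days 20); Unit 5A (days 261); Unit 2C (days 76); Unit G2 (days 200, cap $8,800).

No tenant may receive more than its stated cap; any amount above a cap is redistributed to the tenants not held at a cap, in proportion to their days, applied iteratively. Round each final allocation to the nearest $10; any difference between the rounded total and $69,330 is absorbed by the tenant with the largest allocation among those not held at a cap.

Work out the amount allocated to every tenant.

Unit 2B: $10,040 | Unit 5B: $2,830 | Unit 5A: $36,910 | Unit 2C: $10,750 | Unit G2: $8,800

Combined days = 628.
Proportional shares (ignoring caps): Unit 2B 7,838.26; Unit 5B 2,207.96; Unit 5A 28,813.90; Unit 2C 8,390.25; Unit G2 22,079.62.
Cap binds for Unit G2 ($8,800); balance $60,530 reallocated over remaining days 428.
Shares after redistribution: Unit 2B 10,041.19 → $10,040; Unit 5B 2,828.50 → $2,830; Unit 5A 36,911.99 → $36,910; Unit 2C 10,748.32 → $10,750.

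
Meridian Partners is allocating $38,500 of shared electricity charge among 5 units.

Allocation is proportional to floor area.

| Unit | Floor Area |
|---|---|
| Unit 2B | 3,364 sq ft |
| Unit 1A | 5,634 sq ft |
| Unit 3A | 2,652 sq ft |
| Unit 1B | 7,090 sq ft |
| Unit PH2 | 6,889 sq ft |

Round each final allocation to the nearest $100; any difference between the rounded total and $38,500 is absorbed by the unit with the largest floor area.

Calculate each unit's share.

Unit 2B: $5,100 · Unit 1A: $8,500 · Unit 3A: $4,000 · Unit 1B: $10,600 · Unit PH2: $10,300

Total floor area = 25,629.
Pro-rata amounts: Unit 2B 3,364/25,629 × $38,500 = 5,053.42; Unit 1A 5,634/25,629 × $38,500 = 8,463.42; Unit 3A 2,652/25,629 × $38,500 = 3,983.85; Unit 1B 7,090/25,629 × $38,500 = 10,650.63; Unit PH2 6,889/25,629 × $38,500 = 10,348.69.
Rounded to nearest $100: Unit 2B $5,100; Unit 1A $8,500; Unit 3A $4,000; Unit 1B $10,700; Unit PH2 $10,300. Sum = $38,600.
Difference $38,500 − $38,600 = −$100 applied to largest floor area (Unit 1B): Unit 1B becomes $10,600.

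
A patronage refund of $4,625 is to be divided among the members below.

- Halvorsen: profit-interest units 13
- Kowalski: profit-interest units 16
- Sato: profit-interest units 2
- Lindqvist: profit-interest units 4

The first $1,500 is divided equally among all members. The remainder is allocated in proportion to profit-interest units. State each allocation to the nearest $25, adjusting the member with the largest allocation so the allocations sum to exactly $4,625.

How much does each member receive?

Halvorsen: $1,525 | Kowalski: $1,825 | Sato: $550 | Lindqvist: $725

Equal tier: $1,500 ÷ 4 = $375 apiece.
Remainder $3,125 by profit-interest units (total 35): Halvorsen 1,160.71 → $1,150; Kowalski 1,428.57 → $1,425; Sato 178.57 → $175; Lindqvist 357.14 → $350.
Rounding difference +$25 on remainder applied to Kowalski.
Totals: Halvorsen $375 + $1,150 = $1,525; Kowalski $375 + $1,450 = $1,825; Sato $375 + $175 = $550; Lindqvist $375 + $350 = $725.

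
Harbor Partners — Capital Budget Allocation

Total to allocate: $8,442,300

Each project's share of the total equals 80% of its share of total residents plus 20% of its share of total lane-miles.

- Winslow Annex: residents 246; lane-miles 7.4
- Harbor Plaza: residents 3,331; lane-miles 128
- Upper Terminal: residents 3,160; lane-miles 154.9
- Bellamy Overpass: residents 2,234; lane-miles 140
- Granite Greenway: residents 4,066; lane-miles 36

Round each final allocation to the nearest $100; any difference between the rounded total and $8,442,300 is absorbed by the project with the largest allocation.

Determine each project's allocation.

Winslow Annex: $154,200; Harbor Plaza: $2,189,100; Upper Terminal: $2,197,900; Bellamy Overpass: $1,664,300; Granite Greenway: $2,236,800

Totals — residents 13,037, lane-miles 466.3.
Combined weights (80% residents + 20% lane-miles): Winslow Annex 0.0183; Harbor Plaza 0.2593; Upper Terminal 0.2603; Bellamy Overpass 0.1971; Granite Greenway 0.2649.
Pro-rata amounts: Winslow Annex 154,235.92; Harbor Plaza 2,189,114.83; Upper Terminal 2,197,932.18; Bellamy Overpass 1,664,263.80; Granite Greenway 2,236,753.26.
Rounded to nearest $100: Winslow Annex $154,200; Harbor Plaza $2,189,100; Upper Terminal $2,197,900; Bellamy Overpass $1,664,300; Granite Greenway $2,236,800. Sum = $8,442,300.
No rounding difference to absorb.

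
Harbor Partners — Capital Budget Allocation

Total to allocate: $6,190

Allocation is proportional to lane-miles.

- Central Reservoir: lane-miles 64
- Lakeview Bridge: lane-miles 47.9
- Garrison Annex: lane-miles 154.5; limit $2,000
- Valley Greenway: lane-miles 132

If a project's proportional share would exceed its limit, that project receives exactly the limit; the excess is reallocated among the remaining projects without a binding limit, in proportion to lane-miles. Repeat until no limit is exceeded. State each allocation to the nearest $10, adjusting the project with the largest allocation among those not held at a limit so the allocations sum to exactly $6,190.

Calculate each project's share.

Central Reservoir: $1,100 | Lakeview Bridge: $820 | Garrison Annex: $2,000 | Valley Greenway: $2,270

Lane-miles total: 398.4.
Unconstrained shares: Central Reservoir 994.38; Lakeview Bridge 744.23; Garrison Annex 2,400.49; Valley Greenway 2,050.90.
Capped: Garrison Annex ($2,000); residual $4,190 reallocated over remaining lane-miles 243.9.
Redistributed shares: Central Reservoir 1,099.47 → $1,100; Lakeview Bridge 822.88 → $820; Valley Greenway 2,267.65 → $2,270.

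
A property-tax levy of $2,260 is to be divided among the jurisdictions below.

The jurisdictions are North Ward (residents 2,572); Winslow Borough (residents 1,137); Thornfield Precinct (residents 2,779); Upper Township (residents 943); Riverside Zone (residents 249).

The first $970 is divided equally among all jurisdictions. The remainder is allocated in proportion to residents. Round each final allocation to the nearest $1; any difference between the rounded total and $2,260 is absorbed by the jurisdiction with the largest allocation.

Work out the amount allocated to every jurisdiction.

North Ward: $626 | Winslow Borough: $385 | Thornfield Precinct: $661 | Upper Township: $352 | Riverside Zone: $236

$970 shared equally gives $194 per jurisdiction.
Remainder $1,290 by residents (total 7,680): North Ward 432.02 → $432; Winslow Borough 190.98 → $191; Thornfield Precinct 466.79 → $467; Upper Township 158.39 → $158; Riverside Zone 41.82 → $42.
Totals: North Ward $194 + $432 = $626; Winslow Borough $194 + $191 = $385; Thornfield Precinct $194 + $467 = $661; Upper Township $194 + $158 = $352; Riverside Zone $194 + $42 = $236.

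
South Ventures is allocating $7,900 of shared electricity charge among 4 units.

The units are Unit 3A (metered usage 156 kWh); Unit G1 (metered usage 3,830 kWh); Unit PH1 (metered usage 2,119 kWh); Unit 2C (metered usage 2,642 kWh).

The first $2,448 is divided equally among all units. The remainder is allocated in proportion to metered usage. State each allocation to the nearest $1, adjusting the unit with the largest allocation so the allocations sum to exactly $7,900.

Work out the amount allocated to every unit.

Unit 3A: $709 · Unit G1: $2,999 · Unit PH1: $1,933 · Unit 2C: $2,259

Equal tier: $2,448 ÷ 4 = $612 apiece.
Remainder $5,452 by metered usage (total 8,747): Unit 3A 97.23 → $97; Unit G1 2,387.24 → $2,387; Unit PH1 1,320.77 → $1,321; Unit 2C 1,646.76 → $1,647.
Totals: Unit 3A $612 + $97 = $709; Unit G1 $612 + $2,387 = $2,999; Unit PH1 $612 + $1,321 = $1,933; Unit 2C $612 + $1,647 = $2,259.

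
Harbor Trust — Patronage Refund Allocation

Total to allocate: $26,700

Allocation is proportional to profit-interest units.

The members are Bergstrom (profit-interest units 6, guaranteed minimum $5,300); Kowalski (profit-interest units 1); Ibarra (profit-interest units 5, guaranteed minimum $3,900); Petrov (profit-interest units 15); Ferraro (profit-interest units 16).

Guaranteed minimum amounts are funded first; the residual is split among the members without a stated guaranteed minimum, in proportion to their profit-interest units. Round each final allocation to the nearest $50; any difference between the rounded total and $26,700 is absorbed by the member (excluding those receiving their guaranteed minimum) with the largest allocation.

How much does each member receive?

Fund the minimums — Bergstrom $5,300; Ibarra $3,900. Residual $17,500.
Residual split over remaining profit-interest units 32: Kowalski 546.88 → $550; Petrov 8,203.12 → $8,200; Ferraro 8,750.00 → $8,750.

Bergstrom: $5,300 | Kowalski: $550 | Ibarra: $3,900 | Petrov: $8,200 | Ferraro: $8,750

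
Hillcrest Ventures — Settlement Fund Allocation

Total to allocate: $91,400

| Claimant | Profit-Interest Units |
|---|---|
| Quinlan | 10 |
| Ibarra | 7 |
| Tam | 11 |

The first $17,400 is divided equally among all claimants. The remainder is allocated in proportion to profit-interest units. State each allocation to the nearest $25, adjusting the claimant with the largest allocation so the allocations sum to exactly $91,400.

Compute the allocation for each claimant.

Quinlan: $32,225 | Ibarra: $24,300 | Tam: $34,875

$17,400 shared equally gives $5,800 per claimant.
Remainder $74,000 by profit-interest units (total 28): Quinlan 26,428.57 → $26,425; Ibarra 18,500.00 → $18,500; Tam 29,071.43 → $29,075.
Totals: Quinlan $5,800 + $26,425 = $32,225; Ibarra $5,800 + $18,500 = $24,300; Tam $5,800 + $29,075 = $34,875.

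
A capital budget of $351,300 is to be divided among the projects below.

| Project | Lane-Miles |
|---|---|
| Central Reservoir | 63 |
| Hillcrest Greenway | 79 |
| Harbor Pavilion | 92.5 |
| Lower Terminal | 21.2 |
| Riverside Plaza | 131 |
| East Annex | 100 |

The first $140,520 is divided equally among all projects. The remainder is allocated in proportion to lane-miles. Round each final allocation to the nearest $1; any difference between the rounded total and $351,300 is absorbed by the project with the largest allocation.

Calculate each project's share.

First tranche $140,520 split equally: $23,420 each.
Remainder $210,780 by lane-miles (total 486.7): Central Reservoir 27,284.04 → $27,284; Hillcrest Greenway 34,213.31 → $34,213; Harbor Pavilion 40,059.89 → $40,060; Lower Terminal 9,181.29 → $9,181; Riverside Plaza 56,733.47 → $56,733; East Annex 43,307.99 → $43,308.
Rounding difference +$1 on remainder applied to Riverside Plaza.
Totals: Central Reservoir $23,420 + $27,284 = $50,704; Hillcrest Greenway $23,420 + $34,213 = $57,633; Harbor Pavilion $23,420 + $40,060 = $63,480; Lower Terminal $23,420 + $9,181 = $32,601; Riverside Plaza $23,420 + $56,734 = $80,154; East Annex $23,420 + $43,308 = $66,728.

Central Reservoir: $50,704 | Hillcrest Greenway: $57,633 | Harbor Pavilion: $63,480 | Lower Terminal: $32,601 | Riverside Plaza: $80,154 | East Annex: $66,728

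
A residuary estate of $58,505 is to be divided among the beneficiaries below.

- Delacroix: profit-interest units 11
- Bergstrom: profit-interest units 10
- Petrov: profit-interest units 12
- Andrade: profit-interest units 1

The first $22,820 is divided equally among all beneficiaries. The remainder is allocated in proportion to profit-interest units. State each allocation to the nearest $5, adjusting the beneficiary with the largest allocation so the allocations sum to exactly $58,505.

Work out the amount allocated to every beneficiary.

$22,820 shared equally gives $5,705 per beneficiary.
Remainder $35,685 by profit-interest units (total 34): Delacroix 11,545.15 → $11,545; Bergstrom 10,495.59 → $10,495; Petrov 12,594.71 → $12,595; Andrade 1,049.56 → $1,050.
Totals: Delacroix $5,705 + $11,545 = $17,250; Bergstrom $5,705 + $10,495 = $16,200; Petrov $5,705 + $12,595 = $18,300; Andrade $5,705 + $1,050 = $6,755.

Delacroix: $17,250 · Bergstrom: $16,200 · Petrov: $18,300 · Andrade: $6,755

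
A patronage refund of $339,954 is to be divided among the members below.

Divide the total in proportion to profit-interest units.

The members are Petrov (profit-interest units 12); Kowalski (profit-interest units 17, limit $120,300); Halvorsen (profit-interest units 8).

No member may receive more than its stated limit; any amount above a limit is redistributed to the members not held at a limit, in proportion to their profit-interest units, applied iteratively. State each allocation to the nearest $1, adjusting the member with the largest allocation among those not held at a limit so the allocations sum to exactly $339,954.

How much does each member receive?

Petrov: $131,792 | Kowalski: $120,300 | Halvorsen: $87,862

Profit-interest units total: 37.
Unconstrained shares: Petrov 110,255.35; Kowalski 156,195.08; Halvorsen 73,503.57.
Capped: Kowalski ($120,300); residual $219,654 reallocated over remaining profit-interest units 20.
Remaining shares: Petrov 131,792.40 → $131,792; Halvorsen 87,861.60 → $87,862.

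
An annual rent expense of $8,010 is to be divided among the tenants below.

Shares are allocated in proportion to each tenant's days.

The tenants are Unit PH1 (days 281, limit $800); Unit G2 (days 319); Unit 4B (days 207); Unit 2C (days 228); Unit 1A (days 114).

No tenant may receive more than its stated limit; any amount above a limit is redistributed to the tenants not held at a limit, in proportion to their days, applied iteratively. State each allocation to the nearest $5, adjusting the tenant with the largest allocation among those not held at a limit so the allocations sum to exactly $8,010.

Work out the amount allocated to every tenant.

Total days = 1,149.
Proportional shares (ignoring caps): Unit PH1 1,958.93; Unit G2 2,223.84; Unit 4B 1,443.05; Unit 2C 1,589.45; Unit 1A 794.73.
Capped: Unit PH1 ($800); remaining pool $7,210 reallocated over remaining days 868.
Remaining shares: Unit G2 2,649.76 → $2,650; Unit 4B 1,719.44 → $1,720; Unit 2C 1,893.87 → $1,895; Unit 1A 946.94 → $945.

Unit PH1: $800; Unit G2: $2,650; Unit 4B: $1,720; Unit 2C: $1,895; Unit 1A: $945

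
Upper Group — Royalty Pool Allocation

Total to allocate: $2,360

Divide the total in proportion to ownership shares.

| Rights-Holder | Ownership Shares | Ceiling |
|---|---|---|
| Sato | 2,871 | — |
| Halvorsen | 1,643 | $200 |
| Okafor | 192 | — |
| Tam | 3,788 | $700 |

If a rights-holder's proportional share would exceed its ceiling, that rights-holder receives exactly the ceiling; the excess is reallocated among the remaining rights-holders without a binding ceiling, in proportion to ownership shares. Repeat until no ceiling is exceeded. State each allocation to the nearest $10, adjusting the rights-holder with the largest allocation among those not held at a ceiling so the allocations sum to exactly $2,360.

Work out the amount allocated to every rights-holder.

Sato: $1,370 | Halvorsen: $200 | Okafor: $90 | Tam: $700

Ownership shares total: 8,494.
Pro-rata shares before constraints: Sato 797.69; Halvorsen 456.50; Okafor 53.35; Tam 1,052.47.
Capped: Halvorsen ($200), Tam ($700); remaining pool $1,460 reallocated over remaining ownership shares 3,063.
Redistributed shares: Sato 1,368.48 → $1,370; Okafor 91.52 → $90.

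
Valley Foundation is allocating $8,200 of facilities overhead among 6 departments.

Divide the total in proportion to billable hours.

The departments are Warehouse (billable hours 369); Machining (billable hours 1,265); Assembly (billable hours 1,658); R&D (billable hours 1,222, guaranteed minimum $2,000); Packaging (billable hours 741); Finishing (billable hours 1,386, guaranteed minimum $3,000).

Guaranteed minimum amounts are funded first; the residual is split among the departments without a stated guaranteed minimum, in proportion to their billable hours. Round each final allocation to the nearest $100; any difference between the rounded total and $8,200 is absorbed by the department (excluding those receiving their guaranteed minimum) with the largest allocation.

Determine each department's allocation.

Guaranteed amounts: R&D $2,000; Finishing $3,000. Remaining pool $3,200.
Remaining pool split over remaining billable hours 4,033: Warehouse 292.78 → $300; Machining 1,003.72 → $1,000; Assembly 1,315.55 → $1,300; Packaging 587.95 → $600.

Warehouse: $300 | Machining: $1,000 | Assembly: $1,300 | R&D: $2,000 | Packaging: $600 | Finishing: $3,000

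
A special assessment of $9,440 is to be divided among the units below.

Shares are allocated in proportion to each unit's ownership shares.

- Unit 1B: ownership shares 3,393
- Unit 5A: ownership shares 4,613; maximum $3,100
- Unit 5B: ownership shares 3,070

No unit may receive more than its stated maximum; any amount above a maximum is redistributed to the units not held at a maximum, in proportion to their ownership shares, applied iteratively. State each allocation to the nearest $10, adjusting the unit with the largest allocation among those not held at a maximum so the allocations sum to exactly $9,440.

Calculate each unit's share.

Sum of ownership shares: 11,076.
Proportional shares (ignoring caps): Unit 1B 2,891.83; Unit 5A 3,931.63; Unit 5B 2,616.54.
Held at cap: Unit 5A ($3,100); remaining pool $6,340 reallocated over remaining ownership shares 6,463.
Shares after redistribution: Unit 1B 3,328.43 → $3,330; Unit 5B 3,011.57 → $3,010.

Unit 1B: $3,330; Unit 5A: $3,100; Unit 5B: $3,010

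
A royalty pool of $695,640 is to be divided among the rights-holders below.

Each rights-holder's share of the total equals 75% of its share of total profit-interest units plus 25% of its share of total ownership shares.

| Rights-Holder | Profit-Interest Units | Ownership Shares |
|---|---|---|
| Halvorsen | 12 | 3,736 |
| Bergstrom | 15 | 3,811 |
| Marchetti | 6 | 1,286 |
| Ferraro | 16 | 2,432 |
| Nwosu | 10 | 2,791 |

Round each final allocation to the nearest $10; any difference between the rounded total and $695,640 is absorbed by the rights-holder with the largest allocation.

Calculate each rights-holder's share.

Totals — profit-interest units 59, ownership shares 14,056.
Blended shares (75% profit-interest units + 25% ownership shares): Halvorsen 0.2190; Bergstrom 0.2585; Marchetti 0.0991; Ferraro 0.2466; Nwosu 0.1768.
Unrounded shares: Halvorsen 152,338.81; Bergstrom 179,795.40; Marchetti 68,968.52; Ferraro 171,576.39; Nwosu 122,960.89.
After rounding ($10): Halvorsen $152,340; Bergstrom $179,800; Marchetti $68,970; Ferraro $171,580; Nwosu $122,960. Sum = $695,650.
Difference $695,640 − $695,650 = −$10 applied to largest allocation (Bergstrom): Bergstrom becomes $179,790.

Halvorsen: $152,340; Bergstrom: $179,790; Marchetti: $68,970; Ferraro: $171,580; Nwosu: $122,960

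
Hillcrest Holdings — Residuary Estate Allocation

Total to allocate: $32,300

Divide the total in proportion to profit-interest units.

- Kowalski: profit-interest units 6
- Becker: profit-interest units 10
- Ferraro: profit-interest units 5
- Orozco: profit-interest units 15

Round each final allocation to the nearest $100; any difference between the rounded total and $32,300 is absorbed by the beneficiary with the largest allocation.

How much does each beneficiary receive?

Kowalski: $5,400; Becker: $9,000; Ferraro: $4,500; Orozco: $13,400

Combined profit-interest units = 36.
Unrounded shares: Kowalski 6/36 × $32,300 = 5,383.33; Becker 10/36 × $32,300 = 8,972.22; Ferraro 5/36 × $32,300 = 4,486.11; Orozco 15/36 × $32,300 = 13,458.33.
At nearest $100: Kowalski $5,400; Becker $9,000; Ferraro $4,500; Orozco $13,500. Sum = $32,400.
Difference $32,300 − $32,400 = −$100 applied to largest allocation (Orozco): Orozco becomes $13,400.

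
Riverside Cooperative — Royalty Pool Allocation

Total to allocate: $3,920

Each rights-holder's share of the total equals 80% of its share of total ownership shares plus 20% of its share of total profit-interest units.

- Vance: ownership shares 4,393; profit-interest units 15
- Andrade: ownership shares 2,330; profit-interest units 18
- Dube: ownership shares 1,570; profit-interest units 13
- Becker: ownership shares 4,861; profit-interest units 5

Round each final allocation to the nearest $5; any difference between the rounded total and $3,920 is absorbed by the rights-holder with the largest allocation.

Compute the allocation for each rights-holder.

Totals — ownership shares 13,154, profit-interest units 51.
Blended shares (80% ownership shares + 20% profit-interest units): Vance 0.3260; Andrade 0.2123; Dube 0.1465; Becker 0.3152.
Raw shares: Vance 1,277.91; Andrade 832.19; Dube 574.14; Becker 1,235.76.
After rounding ($5): Vance $1,280; Andrade $830; Dube $575; Becker $1,235. Sum = $3,920.
Sum already equals the total — no adjustment.

Vance: $1,280 · Andrade: $830 · Dube: $575 · Becker: $1,235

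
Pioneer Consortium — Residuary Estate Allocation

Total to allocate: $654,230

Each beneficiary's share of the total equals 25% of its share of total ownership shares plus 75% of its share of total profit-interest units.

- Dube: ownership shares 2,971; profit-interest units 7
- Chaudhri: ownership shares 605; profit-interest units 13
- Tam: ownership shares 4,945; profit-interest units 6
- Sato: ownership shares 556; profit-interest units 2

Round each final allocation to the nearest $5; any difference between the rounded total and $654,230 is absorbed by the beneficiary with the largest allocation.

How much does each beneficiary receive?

Dube: $176,200 | Chaudhri: $238,715 | Tam: $194,250 | Sato: $45,065

Totals — ownership shares 9,077, profit-interest units 28.
Combined weights (25% ownership shares + 75% profit-interest units): Dube 0.2693; Chaudhri 0.3649; Tam 0.2969; Sato 0.0689.
Pro-rata amounts: Dube 176,202.26; Chaudhri 238,713.66; Tam 194,247.54; Sato 45,066.54.
Rounded to nearest $5: Dube $176,200; Chaudhri $238,715; Tam $194,250; Sato $45,065. Sum = $654,230.
Sum already equals the total — no adjustment.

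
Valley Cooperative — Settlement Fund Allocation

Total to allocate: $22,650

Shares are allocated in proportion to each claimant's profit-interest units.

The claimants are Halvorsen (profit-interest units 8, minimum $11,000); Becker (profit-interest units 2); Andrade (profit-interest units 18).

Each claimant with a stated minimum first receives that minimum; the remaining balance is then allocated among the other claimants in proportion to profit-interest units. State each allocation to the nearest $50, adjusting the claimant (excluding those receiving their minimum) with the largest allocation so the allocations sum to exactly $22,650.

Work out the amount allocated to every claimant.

Halvorsen: $11,000; Becker: $1,150; Andrade: $10,500

Fund the minimums — Halvorsen $11,000. Balance $11,650.
Balance split over remaining profit-interest units 20: Becker 1,165.00 → $1,150; Andrade 10,485.00 → $10,500.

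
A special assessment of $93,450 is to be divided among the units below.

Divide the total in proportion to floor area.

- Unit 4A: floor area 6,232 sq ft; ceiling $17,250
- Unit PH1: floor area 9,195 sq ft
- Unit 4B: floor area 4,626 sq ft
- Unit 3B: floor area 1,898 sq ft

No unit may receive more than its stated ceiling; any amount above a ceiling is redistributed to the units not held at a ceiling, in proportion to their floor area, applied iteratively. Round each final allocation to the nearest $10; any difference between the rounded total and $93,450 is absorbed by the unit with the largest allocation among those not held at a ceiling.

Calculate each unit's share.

Combined floor area = 21,951.
Proportional shares (ignoring caps): Unit 4A 26,530.93; Unit PH1 39,145.04; Unit 4B 19,693.85; Unit 3B 8,080.18.
Capped: Unit 4A ($17,250); residual $76,200 reallocated over remaining floor area 15,719.
Remaining shares: Unit PH1 44,574.02 → $44,570; Unit 4B 22,425.17 → $22,430; Unit 3B 9,200.81 → $9,200.

Unit 4A: $17,250 · Unit PH1: $44,570 · Unit 4B: $22,430 · Unit 3B: $9,200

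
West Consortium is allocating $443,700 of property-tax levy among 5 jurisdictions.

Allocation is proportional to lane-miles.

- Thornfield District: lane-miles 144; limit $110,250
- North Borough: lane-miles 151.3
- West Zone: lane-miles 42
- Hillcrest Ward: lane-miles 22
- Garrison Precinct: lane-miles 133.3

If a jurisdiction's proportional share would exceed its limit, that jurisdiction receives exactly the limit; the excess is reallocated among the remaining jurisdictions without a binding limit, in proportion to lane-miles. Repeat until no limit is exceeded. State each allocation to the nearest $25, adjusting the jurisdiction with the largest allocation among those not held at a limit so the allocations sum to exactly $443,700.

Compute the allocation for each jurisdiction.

Sum of lane-miles: 492.6.
Unconstrained shares: Thornfield District 129,705.24; North Borough 136,280.57; West Zone 37,830.69; Hillcrest Ward 19,816.08; Garrison Precinct 120,067.42.
Held at cap: Thornfield District ($110,250); residual $333,450 reallocated over remaining lane-miles 348.6.
Shares after redistribution: North Borough 144,724.57 → $144,725; West Zone 40,174.70 → $40,175; Hillcrest Ward 21,043.89 → $21,050; Garrison Precinct 127,506.84 → $127,500.

Thornfield District: $110,250 · North Borough: $144,725 · West Zone: $40,175 · Hillcrest Ward: $21,050 · Garrison Precinct: $127,500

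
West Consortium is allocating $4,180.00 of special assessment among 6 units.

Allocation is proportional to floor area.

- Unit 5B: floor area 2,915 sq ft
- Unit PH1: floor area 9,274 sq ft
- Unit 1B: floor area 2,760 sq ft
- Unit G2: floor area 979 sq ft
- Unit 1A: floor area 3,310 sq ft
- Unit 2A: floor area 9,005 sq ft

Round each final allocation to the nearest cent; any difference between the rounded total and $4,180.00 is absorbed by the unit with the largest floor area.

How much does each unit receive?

Floor area total: 2,915 + 9,274 + 2,760 + 979 + 3,310 + 9,005 = 28,243.
Raw shares: Unit 5B 431.4237; Unit PH1 1,372.5638; Unit 1B 408.4835; Unit G2 144.8932; Unit 1A 489.8842; Unit 2A 1,332.7515.
After rounding (cent): Unit 5B $431.42; Unit PH1 $1,372.56; Unit 1B $408.48; Unit G2 $144.89; Unit 1A $489.88; Unit 2A $1,332.75. Sum = $4,179.98.
Difference $4,180.00 − $4,179.98 = +$0.02 applied to largest floor area (Unit PH1): Unit PH1 becomes $1,372.58.

Unit 5B: $431.42; Unit PH1: $1,372.58; Unit 1B: $408.48; Unit G2: $144.89; Unit 1A: $489.88; Unit 2A: $1,332.75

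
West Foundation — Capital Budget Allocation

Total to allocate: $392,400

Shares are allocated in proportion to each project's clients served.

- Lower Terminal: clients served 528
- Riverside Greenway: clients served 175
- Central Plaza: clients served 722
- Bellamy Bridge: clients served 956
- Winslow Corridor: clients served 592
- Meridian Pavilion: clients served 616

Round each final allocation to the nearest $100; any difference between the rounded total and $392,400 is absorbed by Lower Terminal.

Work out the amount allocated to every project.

Combined clients served = 3,589.
Pro-rata amounts: Lower Terminal 528/3,589 × $392,400 = 57,728.39; Riverside Greenway 175/3,589 × $392,400 = 19,133.46; Central Plaza 722/3,589 × $392,400 = 78,939.20; Bellamy Bridge 956/3,589 × $392,400 = 104,523.38; Winslow Corridor 592/3,589 × $392,400 = 64,725.77; Meridian Pavilion 616/3,589 × $392,400 = 67,349.79.
At nearest $100: Lower Terminal $57,700; Riverside Greenway $19,100; Central Plaza $78,900; Bellamy Bridge $104,500; Winslow Corridor $64,700; Meridian Pavilion $67,300. Sum = $392,200.
Difference $392,400 − $392,200 = +$200 applied to Lower Terminal: Lower Terminal becomes $57,900.

Lower Terminal: $57,900 · Riverside Greenway: $19,100 · Central Plaza: $78,900 · Bellamy Bridge: $104,500 · Winslow Corridor: $64,700 · Meridian Pavilion: $67,300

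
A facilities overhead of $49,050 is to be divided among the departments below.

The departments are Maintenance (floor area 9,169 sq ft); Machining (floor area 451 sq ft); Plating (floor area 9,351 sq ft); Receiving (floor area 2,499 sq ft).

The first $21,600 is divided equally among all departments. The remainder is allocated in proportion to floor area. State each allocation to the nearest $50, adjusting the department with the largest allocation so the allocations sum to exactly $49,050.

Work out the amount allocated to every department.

$21,600 shared equally gives $5,400 per department.
Remainder $27,450 by floor area (total 21,470): Maintenance 11,722.82 → $11,700; Machining 576.62 → $600; Plating 11,955.52 → $11,950; Receiving 3,195.04 → $3,200.
Totals: Maintenance $5,400 + $11,700 = $17,100; Machining $5,400 + $600 = $6,000; Plating $5,400 + $11,950 = $17,350; Receiving $5,400 + $3,200 = $8,600.

Maintenance: $17,100 | Machining: $6,000 | Plating: $17,350 | Receiving: $8,600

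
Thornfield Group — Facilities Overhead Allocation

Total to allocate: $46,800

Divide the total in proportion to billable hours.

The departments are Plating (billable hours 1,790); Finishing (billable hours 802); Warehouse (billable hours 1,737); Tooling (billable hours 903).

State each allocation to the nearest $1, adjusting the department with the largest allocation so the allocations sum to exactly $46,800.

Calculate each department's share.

Billable hours total: 5,232.
Pro-rata amounts: Plating 1,790/5,232 × $46,800 = 16,011.47; Finishing 802/5,232 × $46,800 = 7,173.85; Warehouse 1,737/5,232 × $46,800 = 15,537.39; Tooling 903/5,232 × $46,800 = 8,077.29.
At nearest $1: Plating $16,011; Finishing $7,174; Warehouse $15,537; Tooling $8,077. Sum = $46,799.
Difference $46,800 − $46,799 = +$1 applied to largest allocation (Plating): Plating becomes $16,012.

Plating: $16,012 · Finishing: $7,174 · Warehouse: $15,537 · Tooling: $8,077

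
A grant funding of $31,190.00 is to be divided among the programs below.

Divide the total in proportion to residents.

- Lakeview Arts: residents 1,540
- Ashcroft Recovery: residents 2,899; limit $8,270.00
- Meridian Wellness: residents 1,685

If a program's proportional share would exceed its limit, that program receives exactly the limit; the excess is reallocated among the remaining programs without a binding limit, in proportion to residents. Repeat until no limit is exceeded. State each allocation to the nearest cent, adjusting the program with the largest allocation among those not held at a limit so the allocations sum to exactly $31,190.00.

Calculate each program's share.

Lakeview Arts: $10,944.74 · Ashcroft Recovery: $8,270.00 · Meridian Wellness: $11,975.26

Total residents = 6,124.
Proportional shares (ignoring caps): Lakeview Arts 7,843.3377; Ashcroft Recovery 14,764.8285; Meridian Wellness 8,581.8338.
Cap binds for Ashcroft Recovery ($8,270.00); balance $22,920.00 reallocated over remaining residents 3,225.
Redistributed shares: Lakeview Arts 10,944.7442 → $10,944.74; Meridian Wellness 11,975.2558 → $11,975.26.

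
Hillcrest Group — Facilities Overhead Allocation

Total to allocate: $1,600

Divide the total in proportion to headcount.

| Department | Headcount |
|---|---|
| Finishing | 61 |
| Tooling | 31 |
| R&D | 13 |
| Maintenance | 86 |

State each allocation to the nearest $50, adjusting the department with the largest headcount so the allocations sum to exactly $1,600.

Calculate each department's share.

Finishing: $500 · Tooling: $250 · R&D: $100 · Maintenance: $750

Headcount total: 191.
Pro-rata amounts: Finishing 61/191 × $1,600 = 510.99; Tooling 31/191 × $1,600 = 259.69; R&D 13/191 × $1,600 = 108.90; Maintenance 86/191 × $1,600 = 720.42.
Rounded to nearest $50: Finishing $500; Tooling $250; R&D $100; Maintenance $700. Sum = $1,550.
Difference $1,600 − $1,550 = +$50 applied to largest headcount (Maintenance): Maintenance becomes $750.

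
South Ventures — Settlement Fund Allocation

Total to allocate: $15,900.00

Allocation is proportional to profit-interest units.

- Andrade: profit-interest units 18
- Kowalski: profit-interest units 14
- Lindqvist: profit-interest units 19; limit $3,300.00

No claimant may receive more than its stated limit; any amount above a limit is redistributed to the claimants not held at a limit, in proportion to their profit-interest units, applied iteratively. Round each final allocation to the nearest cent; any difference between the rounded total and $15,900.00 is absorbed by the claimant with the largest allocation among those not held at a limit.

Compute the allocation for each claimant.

Andrade: $7,087.50 · Kowalski: $5,512.50 · Lindqvist: $3,300.00

Combined profit-interest units = 51.
Unconstrained shares: Andrade 5,611.7647; Kowalski 4,364.7059; Lindqvist 5,923.5294.
Held at cap: Lindqvist ($3,300.00); residual $12,600.00 reallocated over remaining profit-interest units 32.
Redistributed shares: Andrade 7,087.5000 → $7,087.50; Kowalski 5,512.5000 → $5,512.50.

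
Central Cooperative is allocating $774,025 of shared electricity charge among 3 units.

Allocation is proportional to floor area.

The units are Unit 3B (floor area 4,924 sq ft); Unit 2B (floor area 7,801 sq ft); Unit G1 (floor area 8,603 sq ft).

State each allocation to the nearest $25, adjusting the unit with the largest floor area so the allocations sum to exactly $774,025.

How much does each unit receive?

Unit 3B: $178,700 · Unit 2B: $283,100 · Unit G1: $312,225

Floor area total: 4,924 + 7,801 + 8,603 = 21,328.
Proportional shares: Unit 3B 178,699.32; Unit 2B 283,109.95; Unit G1 312,215.73.
Rounded to nearest $25: Unit 3B $178,700; Unit 2B $283,100; Unit G1 $312,225. Sum = $774,025.
No rounding difference to absorb.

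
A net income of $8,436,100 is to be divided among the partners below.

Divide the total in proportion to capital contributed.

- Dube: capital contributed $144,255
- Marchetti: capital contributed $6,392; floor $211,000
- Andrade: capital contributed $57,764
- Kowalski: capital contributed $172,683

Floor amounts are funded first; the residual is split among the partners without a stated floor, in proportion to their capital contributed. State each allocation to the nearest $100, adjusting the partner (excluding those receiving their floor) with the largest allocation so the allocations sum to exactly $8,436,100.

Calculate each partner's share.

Guaranteed amounts: Marchetti $211,000. Remaining pool $8,225,100.
Remaining pool split over remaining capital contributed 374,702: Dube 3,166,547.82 → $3,166,500; Andrade 1,267,980.09 → $1,268,000; Kowalski 3,790,572.09 → $3,790,600.

Dube: $3,166,500 · Marchetti: $211,000 · Andrade: $1,268,000 · Kowalski: $3,790,600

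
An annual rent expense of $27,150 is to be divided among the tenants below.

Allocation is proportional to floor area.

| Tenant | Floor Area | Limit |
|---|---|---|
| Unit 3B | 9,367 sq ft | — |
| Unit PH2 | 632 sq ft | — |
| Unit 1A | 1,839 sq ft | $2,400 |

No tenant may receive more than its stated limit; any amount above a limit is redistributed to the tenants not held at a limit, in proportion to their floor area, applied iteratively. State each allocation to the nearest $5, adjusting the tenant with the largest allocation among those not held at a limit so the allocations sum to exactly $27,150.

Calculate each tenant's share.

Total floor area = 11,838.
Proportional shares (ignoring caps): Unit 3B 21,482.86; Unit PH2 1,449.47; Unit 1A 4,217.68.
Capped: Unit 1A ($2,400); balance $24,750 reallocated over remaining floor area 9,999.
Shares after redistribution: Unit 3B 23,185.64 → $23,185; Unit PH2 1,564.36 → $1,565.

Unit 3B: $23,185 | Unit PH2: $1,565 | Unit 1A: $2,400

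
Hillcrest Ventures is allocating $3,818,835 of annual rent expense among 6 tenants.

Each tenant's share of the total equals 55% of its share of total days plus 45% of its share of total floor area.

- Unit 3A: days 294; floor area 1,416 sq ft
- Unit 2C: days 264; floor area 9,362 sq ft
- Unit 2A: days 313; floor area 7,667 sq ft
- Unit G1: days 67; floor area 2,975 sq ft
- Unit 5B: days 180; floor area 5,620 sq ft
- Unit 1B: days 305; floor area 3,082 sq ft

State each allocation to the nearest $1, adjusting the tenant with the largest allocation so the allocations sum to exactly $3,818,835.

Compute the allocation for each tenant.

Unit 3A: $514,730; Unit 2C: $923,773; Unit 2A: $899,397; Unit G1: $268,618; Unit 5B: $586,305; Unit 1B: $626,012

Days total 1,423; floor area total 30,122.
Composite weights (55% days + 45% floor area): Unit 3A 0.1348; Unit 2C 0.2419; Unit 2A 0.2355; Unit G1 0.0703; Unit 5B 0.1535; Unit 1B 0.1639.
Pro-rata amounts: Unit 3A 514,729.86; Unit 2C 923,773.05; Unit 2A 899,396.81; Unit G1 268,617.83; Unit 5B 586,305.34; Unit 1B 626,012.11.
Rounded to nearest $1: Unit 3A $514,730; Unit 2C $923,773; Unit 2A $899,397; Unit G1 $268,618; Unit 5B $586,305; Unit 1B $626,012. Sum = $3,818,835.
No rounding difference to absorb.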